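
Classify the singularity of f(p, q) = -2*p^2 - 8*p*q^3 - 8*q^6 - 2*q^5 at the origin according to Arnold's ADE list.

A_4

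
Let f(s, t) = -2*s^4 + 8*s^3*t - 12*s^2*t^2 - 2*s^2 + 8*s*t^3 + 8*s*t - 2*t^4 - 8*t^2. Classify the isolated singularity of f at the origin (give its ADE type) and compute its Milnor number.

Type A_{3}, Milnor number mu = 3.

The Hessian of f at 0 is [[-4, 8], [8, -16]] with rank 1, so corank 1. A Groebner basis of the Jacobian ideal J(f) in C{s,t} is {t^3, s - 2*t}; counting standard monomials gives mu = 3. Corank 1: A-series; mu = 3 gives A_3.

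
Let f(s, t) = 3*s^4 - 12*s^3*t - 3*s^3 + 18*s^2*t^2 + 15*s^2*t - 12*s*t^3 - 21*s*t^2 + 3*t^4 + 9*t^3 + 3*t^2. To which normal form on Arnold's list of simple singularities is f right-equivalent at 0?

The Hessian of f at 0 has rank 1. Corank 1: A-series; mu = 2 gives A_2.

A2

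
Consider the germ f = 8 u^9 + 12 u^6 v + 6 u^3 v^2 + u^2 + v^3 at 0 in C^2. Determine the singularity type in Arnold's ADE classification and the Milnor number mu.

The Hessian of f at 0 is [[2, 0], [0, 0]] with rank 1, so corank 1. A Groebner basis of the Jacobian ideal J(f) in C{u,v} is {v^2, u}; counting standard monomials gives mu = 2. Corank 1: A-series; mu = 2 gives A_2.

Type A_2, Milnor number mu = 2.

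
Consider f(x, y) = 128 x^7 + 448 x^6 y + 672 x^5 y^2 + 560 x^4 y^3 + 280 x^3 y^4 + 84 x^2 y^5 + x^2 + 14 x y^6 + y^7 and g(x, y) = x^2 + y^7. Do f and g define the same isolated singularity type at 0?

Yes.

The Hessian of f at 0 is [[2, 0], [0, 0]] with rank 1, so corank 1. A Groebner basis of the Jacobian ideal J(f) in C{x,y} is {y^6, x}; counting standard monomials gives mu = 6. Corank 1: A-series; mu = 6 gives A_6. The Hessian of g at 0 is [[2, 0], [0, 0]] with rank 1, so corank 1. A Groebner basis of the Jacobian ideal J(g) in C{x,y} is {y^6, x}; counting standard monomials gives mu = 6. Corank 1: A-series; mu = 6 gives A_6. Both have type A_6, hence right-equivalent.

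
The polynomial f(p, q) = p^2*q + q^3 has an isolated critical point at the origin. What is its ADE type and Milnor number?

Type D_{4}, Milnor number mu = 4.

The Hessian of f at 0 is [[0, 0], [0, 0]] with rank 0, so corank 2. A Groebner basis of the Jacobian ideal J(f) in C{p,q} is {q^3, p^2 + 3*q^2, p*q}; counting standard monomials gives mu = 4. Corank 2; j^3 = q*(p^2 + q^2) splits into three distinct lines over C (the quadratic factor has nonzero discriminant), so D_4.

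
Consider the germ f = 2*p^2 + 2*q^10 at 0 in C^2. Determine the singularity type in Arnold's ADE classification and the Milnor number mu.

Type A_9, Milnor number mu = 9.

The Hessian of f at 0 is [[4, 0], [0, 0]] with rank 1, so corank 1. A Groebner basis of the Jacobian ideal J(f) in C{p,q} is {q^9, p}; counting standard monomials gives mu = 9. Corank 1: A-series; mu = 9 gives A_9.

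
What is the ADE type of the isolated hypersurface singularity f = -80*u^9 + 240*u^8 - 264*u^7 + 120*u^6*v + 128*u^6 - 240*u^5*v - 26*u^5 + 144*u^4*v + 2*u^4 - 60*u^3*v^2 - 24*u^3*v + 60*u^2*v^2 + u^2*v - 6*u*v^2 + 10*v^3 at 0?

D_4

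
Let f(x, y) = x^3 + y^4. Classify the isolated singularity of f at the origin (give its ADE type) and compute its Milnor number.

Type E_6, Milnor number mu = 6.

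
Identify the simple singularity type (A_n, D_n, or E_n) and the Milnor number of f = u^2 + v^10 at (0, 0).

Type A_{9}, Milnor number mu = 9.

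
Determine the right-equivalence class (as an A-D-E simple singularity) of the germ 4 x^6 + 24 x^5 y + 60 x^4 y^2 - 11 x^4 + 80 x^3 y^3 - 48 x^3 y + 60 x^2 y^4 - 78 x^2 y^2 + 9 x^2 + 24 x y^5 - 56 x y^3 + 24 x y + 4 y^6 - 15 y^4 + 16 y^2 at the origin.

A_{3}

The Hessian of f at 0 has rank 1. Corank 1: A-series; mu = 3 gives A_3.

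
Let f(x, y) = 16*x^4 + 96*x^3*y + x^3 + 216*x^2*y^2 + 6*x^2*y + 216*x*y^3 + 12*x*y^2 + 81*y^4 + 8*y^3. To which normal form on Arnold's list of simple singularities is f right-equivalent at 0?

The Hessian of f at 0 is [[0, 0], [0, 0]] with rank 0, so corank 2. A Groebner basis of the Jacobian ideal J(f) in C{x,y} is {y^4, x*y^2 + 11*y^3/6, x^2 + 4*x*y + 4*y^2}; counting standard monomials gives mu = 6. Corank 2; j^3 = (x + 2*y)^3 is a perfect cube, so E-series; the 4-jet and mu = 6 give E_6.

E_{6}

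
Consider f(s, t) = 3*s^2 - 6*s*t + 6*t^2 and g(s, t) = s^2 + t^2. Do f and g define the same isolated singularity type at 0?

The Hessian of f at 0 has rank 2. Corank 0: nondegenerate Morse point, so A_1. The Hessian of g at 0 has rank 2. Corank 0: nondegenerate Morse point, so A_1. Both have type A_1, hence right-equivalent.

Yes.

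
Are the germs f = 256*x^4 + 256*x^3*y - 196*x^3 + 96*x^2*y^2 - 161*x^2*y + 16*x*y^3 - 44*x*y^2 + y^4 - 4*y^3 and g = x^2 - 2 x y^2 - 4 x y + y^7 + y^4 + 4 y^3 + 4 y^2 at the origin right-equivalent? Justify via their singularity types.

No.

The Hessian of f at 0 is [[0, 0], [0, 0]] with rank 0, so corank 2. A Groebner basis of the Jacobian ideal J(f) in C{x,y} is {x*y^2 - 343*x*y/8 - 49*y^2/4, 2401*x*y/16 + y^3 + 343*y^2/8, x^2 + 15*x*y/28 + y^2/14}; counting standard monomials gives mu = 5. Corank 2; j^3 = -(4*x + y)*(7*x + 2*y)^2 has shape L^2 M (L != M), so D-series; mu = 5 gives D_5. The Hessian of g at 0 is [[2, -4], [-4, 8]] with rank 1, so corank 1. A Groebner basis of the Jacobian ideal J(g) in C{x,y} is {x^3 - 6*x^2*y + 12*x^2 - 32*x*y + 16*x - 32*y, -x + y^2 + 2*y}; counting standard monomials gives mu = 6. Corank 1: A-series; mu = 6 gives A_6. f is D_5 but g is A_6, hence not right-equivalent.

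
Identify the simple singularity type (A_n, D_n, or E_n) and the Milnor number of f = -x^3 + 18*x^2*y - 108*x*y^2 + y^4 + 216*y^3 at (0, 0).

Type E_6, Milnor number mu = 6.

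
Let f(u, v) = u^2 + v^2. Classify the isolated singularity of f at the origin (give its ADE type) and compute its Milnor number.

Type A1, Milnor number mu = 1.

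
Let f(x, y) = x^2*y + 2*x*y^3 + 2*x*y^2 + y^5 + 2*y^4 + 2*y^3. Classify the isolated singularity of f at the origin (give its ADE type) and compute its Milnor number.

Type D_4, Milnor number mu = 4.

The Hessian of f at 0 has rank 0. Corank 2; j^3 = y*(x^2 + 2*x*y + 2*y^2) splits into three distinct lines over C (the quadratic factor has nonzero discriminant), so D_4.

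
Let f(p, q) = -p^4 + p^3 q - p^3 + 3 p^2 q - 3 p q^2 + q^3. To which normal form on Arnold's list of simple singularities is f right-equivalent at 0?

E7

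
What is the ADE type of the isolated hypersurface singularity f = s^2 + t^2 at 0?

A1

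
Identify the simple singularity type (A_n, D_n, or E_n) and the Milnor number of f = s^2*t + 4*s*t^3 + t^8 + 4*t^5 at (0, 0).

The Hessian of f at 0 has rank 0. Corank 2; j^3 = s^2*t has shape L^2 M (L != M), so D-series; mu = 9 gives D_9.

Type D_9, Milnor number mu = 9.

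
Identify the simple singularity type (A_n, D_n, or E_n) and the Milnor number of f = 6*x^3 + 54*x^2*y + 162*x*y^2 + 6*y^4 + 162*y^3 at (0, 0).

Type E6, Milnor number mu = 6.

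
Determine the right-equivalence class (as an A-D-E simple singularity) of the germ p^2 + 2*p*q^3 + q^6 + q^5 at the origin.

The Hessian of f at 0 is [[2, 0], [0, 0]] with rank 1, so corank 1. A Groebner basis of the Jacobian ideal J(f) in C{p,q} is {p + q^3, p^2, p*q}; counting standard monomials gives mu = 4. Corank 1: A-series; mu = 4 gives A_4.

A_{4}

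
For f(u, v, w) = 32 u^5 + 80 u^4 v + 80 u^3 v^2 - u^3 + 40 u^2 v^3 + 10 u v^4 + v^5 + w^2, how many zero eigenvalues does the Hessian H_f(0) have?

2

The Hessian at 0 is [[0, 0, 0], [0, 0, 0], [0, 0, 2]] of rank 1; hence corank 2.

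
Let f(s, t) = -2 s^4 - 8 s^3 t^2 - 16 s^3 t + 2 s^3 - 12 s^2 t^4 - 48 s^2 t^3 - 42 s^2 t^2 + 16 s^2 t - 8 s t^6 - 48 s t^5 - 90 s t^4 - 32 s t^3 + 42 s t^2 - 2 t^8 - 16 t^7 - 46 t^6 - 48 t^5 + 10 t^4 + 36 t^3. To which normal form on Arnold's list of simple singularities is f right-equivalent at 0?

D_5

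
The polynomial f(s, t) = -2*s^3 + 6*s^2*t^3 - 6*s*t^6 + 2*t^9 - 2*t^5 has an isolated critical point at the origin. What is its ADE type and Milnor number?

Type E8, Milnor number mu = 8.

The Hessian of f at 0 has rank 0. Corank 2; j^3 = -2*s^3 is a perfect cube, so E-series; the 5-jet and mu = 8 give E_8.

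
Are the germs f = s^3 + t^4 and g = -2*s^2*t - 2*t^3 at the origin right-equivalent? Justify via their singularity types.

No.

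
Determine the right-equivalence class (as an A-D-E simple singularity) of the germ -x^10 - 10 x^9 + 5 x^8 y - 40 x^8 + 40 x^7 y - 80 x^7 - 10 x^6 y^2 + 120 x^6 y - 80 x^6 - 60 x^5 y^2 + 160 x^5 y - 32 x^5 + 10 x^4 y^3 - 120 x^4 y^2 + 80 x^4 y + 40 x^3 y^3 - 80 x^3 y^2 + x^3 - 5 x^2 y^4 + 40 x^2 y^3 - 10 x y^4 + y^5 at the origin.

The Hessian of f at 0 is [[0, 0], [0, 0]] with rank 0, so corank 2. A Groebner basis of the Jacobian ideal J(f) in C{x,y} is {y^5, x*y^3 - y^4/8, x^2}; counting standard monomials gives mu = 8. Corank 2; j^3 = x^3 is a perfect cube, so E-series; the 5-jet and mu = 8 give E_8.

E_8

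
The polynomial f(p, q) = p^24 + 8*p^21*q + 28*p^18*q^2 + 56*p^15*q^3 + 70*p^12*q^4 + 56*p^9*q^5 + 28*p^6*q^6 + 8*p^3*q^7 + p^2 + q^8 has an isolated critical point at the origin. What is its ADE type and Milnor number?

The Hessian of f at 0 has rank 1. Corank 1: A-series; mu = 7 gives A_7.

Type A_7, Milnor number mu = 7.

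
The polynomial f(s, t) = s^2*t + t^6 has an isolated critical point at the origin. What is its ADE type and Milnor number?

Type D_{7}, Milnor number mu = 7.

The Hessian of f at 0 has rank 0. Corank 2; j^3 = s^2*t has shape L^2 M (L != M), so D-series; mu = 7 gives D_7.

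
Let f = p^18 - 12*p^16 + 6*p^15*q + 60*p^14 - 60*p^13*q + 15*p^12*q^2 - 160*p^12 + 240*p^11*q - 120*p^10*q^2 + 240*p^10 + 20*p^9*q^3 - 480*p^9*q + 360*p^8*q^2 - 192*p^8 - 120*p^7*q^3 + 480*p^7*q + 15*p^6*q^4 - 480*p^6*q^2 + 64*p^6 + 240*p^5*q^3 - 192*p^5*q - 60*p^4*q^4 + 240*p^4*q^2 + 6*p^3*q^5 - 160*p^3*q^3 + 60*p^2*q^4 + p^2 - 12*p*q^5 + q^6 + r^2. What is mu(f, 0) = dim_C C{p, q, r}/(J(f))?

5

The Hessian of f at 0 has rank 2. Corank 1: A-series; mu = 5 gives A_5.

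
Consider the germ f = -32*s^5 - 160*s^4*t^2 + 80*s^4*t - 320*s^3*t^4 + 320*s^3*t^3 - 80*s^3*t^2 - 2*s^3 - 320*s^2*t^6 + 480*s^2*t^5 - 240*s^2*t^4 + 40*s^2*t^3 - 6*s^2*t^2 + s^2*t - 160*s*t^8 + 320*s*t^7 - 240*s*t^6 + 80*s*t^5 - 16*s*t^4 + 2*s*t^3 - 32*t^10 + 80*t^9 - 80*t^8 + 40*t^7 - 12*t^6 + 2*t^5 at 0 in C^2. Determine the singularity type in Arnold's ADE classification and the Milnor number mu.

Type D_6, Milnor number mu = 6.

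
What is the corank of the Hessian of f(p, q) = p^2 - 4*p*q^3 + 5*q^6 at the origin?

1

Hessian at 0 has rank 1.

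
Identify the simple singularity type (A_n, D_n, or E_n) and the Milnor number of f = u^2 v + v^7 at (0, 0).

Type D_{8}, Milnor number mu = 8.

The Hessian of f at 0 has rank 0. Corank 2; j^3 = u^2*v has shape L^2 M (L != M), so D-series; mu = 8 gives D_8.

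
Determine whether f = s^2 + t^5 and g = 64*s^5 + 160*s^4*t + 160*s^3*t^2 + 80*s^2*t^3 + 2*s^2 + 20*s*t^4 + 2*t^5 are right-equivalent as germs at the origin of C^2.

Yes.

The Hessian of f at 0 has rank 1. Corank 1: A-series; mu = 4 gives A_4. The Hessian of g at 0 has rank 1. Corank 1: A-series; mu = 4 gives A_4. Both have type A_4, hence right-equivalent.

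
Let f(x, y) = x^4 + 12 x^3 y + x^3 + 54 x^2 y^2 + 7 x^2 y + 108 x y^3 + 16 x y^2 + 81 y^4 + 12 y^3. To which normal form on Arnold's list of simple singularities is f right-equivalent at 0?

The Hessian of f at 0 has rank 0. Corank 2; j^3 = (x + 2*y)^2*(x + 3*y) has shape L^2 M (L != M), so D-series; mu = 5 gives D_5.

D_{5}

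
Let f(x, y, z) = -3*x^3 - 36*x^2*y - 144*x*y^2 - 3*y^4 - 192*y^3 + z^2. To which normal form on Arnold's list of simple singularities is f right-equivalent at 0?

E_6

The Hessian of f at 0 is [[0, 0, 0], [0, 0, 0], [0, 0, 2]] with rank 1, so corank 2. A Groebner basis of the Jacobian ideal J(f) in C{x,y,z} is {y^3, x^2 + 8*x*y + 16*y^2, z}; counting standard monomials gives mu = 6. Corank 2; j^3 = -3*(x + 4*y)^3 is a perfect cube, so E-series; the 4-jet and mu = 6 give E_6.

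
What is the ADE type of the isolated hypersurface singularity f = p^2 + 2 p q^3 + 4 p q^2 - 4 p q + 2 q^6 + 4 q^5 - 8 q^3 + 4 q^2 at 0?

The Hessian of f at 0 is [[2, -4], [-4, 8]] with rank 1, so corank 1. A Groebner basis of the Jacobian ideal J(f) in C{p,q} is {p*q^2 - 2*p*q + 6*p + 16*q^2 - 12*q, p + q^3 + 2*q^2 - 2*q, p^2 - 8*p - 20*q^2 + 16*q}; counting standard monomials gives mu = 5. Corank 1: A-series; mu = 5 gives A_5.

A_{5}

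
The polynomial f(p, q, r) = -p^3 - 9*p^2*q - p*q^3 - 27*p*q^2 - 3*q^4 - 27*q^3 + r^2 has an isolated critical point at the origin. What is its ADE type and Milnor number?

Type E_7, Milnor number mu = 7.

The Hessian of f at 0 has rank 1. Corank 2; j^3 = -(p + 3*q)^3 is a perfect cube, so E-series; the 4-jet and mu = 7 give E_7.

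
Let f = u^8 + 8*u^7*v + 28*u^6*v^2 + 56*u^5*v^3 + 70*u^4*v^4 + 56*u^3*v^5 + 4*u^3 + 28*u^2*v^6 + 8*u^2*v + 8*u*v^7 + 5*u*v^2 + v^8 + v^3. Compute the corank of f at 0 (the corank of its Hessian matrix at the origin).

Hessian at 0 has rank 0.

2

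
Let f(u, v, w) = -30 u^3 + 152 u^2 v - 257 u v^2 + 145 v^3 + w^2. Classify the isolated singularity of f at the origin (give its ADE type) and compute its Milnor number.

Type D4, Milnor number mu = 4.

The Hessian of f at 0 is [[0, 0, 0], [0, 0, 0], [0, 0, 2]] with rank 1, so corank 2. A Groebner basis of the Jacobian ideal J(f) in C{u,v,w} is {v^3, u^2 - 71*v^2/26, u*v - 43*v^2/26, w}; counting standard monomials gives mu = 4. Corank 2; j^3 = -(3*u - 5*v)*(10*u^2 - 34*u*v + 29*v^2) splits into three distinct lines over C (the quadratic factor has nonzero discriminant), so D_4.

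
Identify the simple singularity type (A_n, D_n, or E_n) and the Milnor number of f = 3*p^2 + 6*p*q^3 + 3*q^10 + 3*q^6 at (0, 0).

Type A_9, Milnor number mu = 9.

The Hessian of f at 0 is [[6, 0], [0, 0]] with rank 1, so corank 1. A Groebner basis of the Jacobian ideal J(f) in C{p,q} is {p^3, p + q^3}; counting standard monomials gives mu = 9. Corank 1: A-series; mu = 9 gives A_9.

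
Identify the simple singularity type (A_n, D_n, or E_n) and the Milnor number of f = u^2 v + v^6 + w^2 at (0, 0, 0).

The Hessian of f at 0 has rank 1. Corank 2; j^3 = u^2*v has shape L^2 M (L != M), so D-series; mu = 7 gives D_7.

Type D_7, Milnor number mu = 7.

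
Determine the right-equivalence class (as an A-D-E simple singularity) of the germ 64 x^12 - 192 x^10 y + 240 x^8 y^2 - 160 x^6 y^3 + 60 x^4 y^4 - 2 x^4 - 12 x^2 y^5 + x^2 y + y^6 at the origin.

D7

The Hessian of f at 0 has rank 0. Corank 2; j^3 = x^2*y has shape L^2 M (L != M), so D-series; mu = 7 gives D_7.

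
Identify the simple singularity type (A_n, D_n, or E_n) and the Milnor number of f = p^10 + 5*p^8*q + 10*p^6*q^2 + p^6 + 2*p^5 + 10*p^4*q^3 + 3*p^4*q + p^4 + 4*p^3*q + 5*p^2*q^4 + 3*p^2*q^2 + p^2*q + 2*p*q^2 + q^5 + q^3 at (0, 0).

Type D6, Milnor number mu = 6.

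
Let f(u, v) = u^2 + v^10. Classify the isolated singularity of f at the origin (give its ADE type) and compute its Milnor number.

Type A_9, Milnor number mu = 9.

The Hessian of f at 0 has rank 1. Corank 1: A-series; mu = 9 gives A_9.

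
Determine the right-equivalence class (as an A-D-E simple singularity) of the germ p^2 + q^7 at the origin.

The Hessian of f at 0 has rank 1. Corank 1: A-series; mu = 6 gives A_6.

A_{6}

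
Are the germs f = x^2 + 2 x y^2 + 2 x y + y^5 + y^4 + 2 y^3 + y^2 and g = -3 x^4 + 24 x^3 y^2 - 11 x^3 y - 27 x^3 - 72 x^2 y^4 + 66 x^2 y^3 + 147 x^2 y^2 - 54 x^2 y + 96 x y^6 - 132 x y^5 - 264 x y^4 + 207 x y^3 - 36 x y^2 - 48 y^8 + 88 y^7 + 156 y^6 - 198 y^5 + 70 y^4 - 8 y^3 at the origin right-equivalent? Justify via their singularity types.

No.

The Hessian of f at 0 has rank 1. Corank 1: A-series; mu = 4 gives A_4. The Hessian of g at 0 has rank 0. Corank 2; j^3 = -(3*x + 2*y)^3 is a perfect cube, so E-series; the 4-jet and mu = 7 give E_7. f is A_4 but g is E_7, hence not right-equivalent.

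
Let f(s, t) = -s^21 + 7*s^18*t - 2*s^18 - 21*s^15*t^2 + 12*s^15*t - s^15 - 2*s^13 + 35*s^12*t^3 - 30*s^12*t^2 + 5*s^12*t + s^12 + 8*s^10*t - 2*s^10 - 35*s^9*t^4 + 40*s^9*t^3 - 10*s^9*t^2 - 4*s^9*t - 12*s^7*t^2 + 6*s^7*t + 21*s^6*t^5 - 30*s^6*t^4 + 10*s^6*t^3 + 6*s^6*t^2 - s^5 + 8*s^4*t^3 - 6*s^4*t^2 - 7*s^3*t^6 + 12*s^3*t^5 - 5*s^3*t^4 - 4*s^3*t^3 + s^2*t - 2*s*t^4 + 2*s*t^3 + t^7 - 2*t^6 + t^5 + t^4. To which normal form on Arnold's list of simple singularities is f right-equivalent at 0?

D5

The Hessian of f at 0 has rank 0. Corank 2; j^3 = s^2*t has shape L^2 M (L != M), so D-series; mu = 5 gives D_5.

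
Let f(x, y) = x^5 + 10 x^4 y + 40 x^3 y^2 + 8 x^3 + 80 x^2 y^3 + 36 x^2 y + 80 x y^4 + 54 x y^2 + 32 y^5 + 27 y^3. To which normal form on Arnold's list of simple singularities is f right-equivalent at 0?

E_{8}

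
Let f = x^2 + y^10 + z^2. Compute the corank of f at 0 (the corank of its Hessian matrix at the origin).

The Hessian at 0 is [[2, 0, 0], [0, 0, 0], [0, 0, 2]] of rank 2; hence corank 1.

1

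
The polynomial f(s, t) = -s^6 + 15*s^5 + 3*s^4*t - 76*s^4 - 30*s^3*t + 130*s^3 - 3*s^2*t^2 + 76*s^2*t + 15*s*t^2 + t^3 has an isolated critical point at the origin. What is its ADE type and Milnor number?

Type D_{4}, Milnor number mu = 4.

The Hessian of f at 0 has rank 0. Corank 2; j^3 = (5*s + t)*(26*s^2 + 10*s*t + t^2) splits into three distinct lines over C (the quadratic factor has nonzero discriminant), so D_4.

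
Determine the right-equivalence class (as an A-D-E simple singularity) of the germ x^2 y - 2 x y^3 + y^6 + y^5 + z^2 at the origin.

D_7

The Hessian of f at 0 is [[0, 0, 0], [0, 0, 0], [0, 0, 2]] with rank 1, so corank 2. A Groebner basis of the Jacobian ideal J(f) in C{x,y,z} is {x^3, x^2*y + x^2/6 - x*y^2/6, -x*y + y^3, z}; counting standard monomials gives mu = 7. Corank 2; j^3 = x^2*y has shape L^2 M (L != M), so D-series; mu = 7 gives D_7.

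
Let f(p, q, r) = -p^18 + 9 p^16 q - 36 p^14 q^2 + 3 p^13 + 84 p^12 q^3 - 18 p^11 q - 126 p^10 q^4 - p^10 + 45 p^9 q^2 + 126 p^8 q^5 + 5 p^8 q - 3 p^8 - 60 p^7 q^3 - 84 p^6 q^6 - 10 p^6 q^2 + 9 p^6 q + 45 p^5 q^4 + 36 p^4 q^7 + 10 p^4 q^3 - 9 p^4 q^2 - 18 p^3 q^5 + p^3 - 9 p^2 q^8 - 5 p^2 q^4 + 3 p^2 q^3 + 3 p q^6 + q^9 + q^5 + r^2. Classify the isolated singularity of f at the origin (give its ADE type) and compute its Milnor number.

Type E8, Milnor number mu = 8.

The Hessian of f at 0 has rank 1. Corank 2; j^3 = p^3 is a perfect cube, so E-series; the 5-jet and mu = 8 give E_8.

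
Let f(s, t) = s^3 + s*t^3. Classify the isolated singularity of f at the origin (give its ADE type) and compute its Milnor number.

Type E7, Milnor number mu = 7.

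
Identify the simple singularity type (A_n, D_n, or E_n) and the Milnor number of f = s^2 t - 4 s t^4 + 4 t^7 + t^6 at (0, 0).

The Hessian of f at 0 has rank 0. Corank 2; j^3 = s^2*t has shape L^2 M (L != M), so D-series; mu = 7 gives D_7.

Type D_7, Milnor number mu = 7.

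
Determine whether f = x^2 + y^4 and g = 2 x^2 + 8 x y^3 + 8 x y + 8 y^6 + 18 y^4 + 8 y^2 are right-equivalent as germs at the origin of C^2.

The Hessian of f at 0 is [[2, 0], [0, 0]] with rank 1, so corank 1. A Groebner basis of the Jacobian ideal J(f) in C{x,y} is {y^3, x}; counting standard monomials gives mu = 3. Corank 1: A-series; mu = 3 gives A_3. The Hessian of g at 0 is [[4, 8], [8, 16]] with rank 1, so corank 1. A Groebner basis of the Jacobian ideal J(g) in C{x,y} is {y^3, x + 2*y}; counting standard monomials gives mu = 3. Corank 1: A-series; mu = 3 gives A_3. Both have type A_3, hence right-equivalent.

Yes.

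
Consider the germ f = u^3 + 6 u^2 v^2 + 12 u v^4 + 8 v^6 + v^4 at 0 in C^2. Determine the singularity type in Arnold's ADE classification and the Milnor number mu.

Type E6, Milnor number mu = 6.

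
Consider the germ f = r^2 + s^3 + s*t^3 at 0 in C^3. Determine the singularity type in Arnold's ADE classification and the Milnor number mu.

The Hessian of f at 0 is [[0, 0, 0], [0, 0, 0], [0, 0, 2]] with rank 1, so corank 2. A Groebner basis of the Jacobian ideal J(f) in C{s,t,r} is {s^3, s*t^2, 3*s^2 + t^3, r}; counting standard monomials gives mu = 7. Corank 2; j^3 = s^3 is a perfect cube, so E-series; the 4-jet and mu = 7 give E_7.

Type E7, Milnor number mu = 7.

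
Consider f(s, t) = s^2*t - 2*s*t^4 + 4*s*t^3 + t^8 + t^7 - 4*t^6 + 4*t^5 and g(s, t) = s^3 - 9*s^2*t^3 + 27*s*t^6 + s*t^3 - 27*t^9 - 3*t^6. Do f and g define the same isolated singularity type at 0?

No.

The Hessian of f at 0 is [[0, 0], [0, 0]] with rank 0, so corank 2. A Groebner basis of the Jacobian ideal J(f) in C{s,t} is {s^2*t^2 + 28*s^2*t/31 - 12*s^2/31 - 160*s*t^2/31 - 272*s*t/31 - 544*t^3/31, 8*s^2*t/31 + s^2/31 + s*t^3 + 34*s*t^2/31 + 64*s*t/31 + 128*t^3/31, -s*t + t^4 - 2*t^3, s^3 - 52*s^2*t/31 + 40*s^2/31 + 368*s*t^2/31 + 576*s*t/31 + 1152*t^3/31}; counting standard monomials gives mu = 9. Corank 2; j^3 = s^2*t has shape L^2 M (L != M), so D-series; mu = 9 gives D_9. The Hessian of g at 0 is [[0, 0], [0, 0]] with rank 0, so corank 2. A Groebner basis of the Jacobian ideal J(g) in C{s,t} is {s^3, s*t^2, 3*s^2 + t^3}; counting standard monomials gives mu = 7. Corank 2; j^3 = s^3 is a perfect cube, so E-series; the 4-jet and mu = 7 give E_7. f is D_9 but g is E_7, hence not right-equivalent.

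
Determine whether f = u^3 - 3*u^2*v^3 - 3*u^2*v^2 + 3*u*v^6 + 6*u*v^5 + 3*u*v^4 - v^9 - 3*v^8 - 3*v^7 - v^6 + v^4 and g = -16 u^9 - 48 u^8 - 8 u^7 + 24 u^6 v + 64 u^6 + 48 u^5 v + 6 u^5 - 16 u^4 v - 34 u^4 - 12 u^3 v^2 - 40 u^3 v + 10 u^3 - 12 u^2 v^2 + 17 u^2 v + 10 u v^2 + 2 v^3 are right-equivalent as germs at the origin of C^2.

No.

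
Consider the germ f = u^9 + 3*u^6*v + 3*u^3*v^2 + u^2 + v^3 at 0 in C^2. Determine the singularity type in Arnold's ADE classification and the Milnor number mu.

Type A2, Milnor number mu = 2.

The Hessian of f at 0 has rank 1. Corank 1: A-series; mu = 2 gives A_2.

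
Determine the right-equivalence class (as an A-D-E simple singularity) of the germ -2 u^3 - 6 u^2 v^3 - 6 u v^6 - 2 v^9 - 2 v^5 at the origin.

The Hessian of f at 0 has rank 0. Corank 2; j^3 = -2*u^3 is a perfect cube, so E-series; the 5-jet and mu = 8 give E_8.

E8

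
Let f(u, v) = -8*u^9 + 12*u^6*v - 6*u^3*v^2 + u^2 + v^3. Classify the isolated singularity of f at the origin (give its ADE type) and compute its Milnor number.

Type A_{2}, Milnor number mu = 2.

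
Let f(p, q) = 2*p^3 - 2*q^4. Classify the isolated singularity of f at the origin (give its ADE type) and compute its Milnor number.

Type E_6, Milnor number mu = 6.

The Hessian of f at 0 has rank 0. Corank 2; j^3 = 2*p^3 is a perfect cube, so E-series; the 4-jet and mu = 6 give E_6.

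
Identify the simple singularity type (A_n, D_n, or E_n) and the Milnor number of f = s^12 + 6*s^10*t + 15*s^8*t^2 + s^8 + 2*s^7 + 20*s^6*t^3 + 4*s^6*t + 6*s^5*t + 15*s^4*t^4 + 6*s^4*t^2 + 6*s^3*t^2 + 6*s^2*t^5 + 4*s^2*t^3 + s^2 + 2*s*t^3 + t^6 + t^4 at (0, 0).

The Hessian of f at 0 has rank 1. Corank 1: A-series; mu = 3 gives A_3.

Type A3, Milnor number mu = 3.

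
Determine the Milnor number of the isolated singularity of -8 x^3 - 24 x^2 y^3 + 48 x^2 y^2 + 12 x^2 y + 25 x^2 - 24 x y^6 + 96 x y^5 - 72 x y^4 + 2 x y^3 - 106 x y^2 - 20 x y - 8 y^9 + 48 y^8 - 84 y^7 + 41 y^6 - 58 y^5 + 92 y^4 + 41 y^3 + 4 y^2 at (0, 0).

The Hessian of f at 0 is [[50, -20], [-20, 8]] with rank 1, so corank 1. A Groebner basis of the Jacobian ideal J(f) in C{x,y} is {y^2, x - 2*y/5}; counting standard monomials gives mu = 2. Corank 1: A-series; mu = 2 gives A_2.

2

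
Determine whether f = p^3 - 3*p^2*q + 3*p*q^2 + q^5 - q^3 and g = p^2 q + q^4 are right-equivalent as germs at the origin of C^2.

No.

The Hessian of f at 0 has rank 0. Corank 2; j^3 = (p - q)^3 is a perfect cube, so E-series; the 5-jet and mu = 8 give E_8. The Hessian of g at 0 has rank 0. Corank 2; j^3 = p^2*q has shape L^2 M (L != M), so D-series; mu = 5 gives D_5. f is E_8 but g is D_5, hence not right-equivalent.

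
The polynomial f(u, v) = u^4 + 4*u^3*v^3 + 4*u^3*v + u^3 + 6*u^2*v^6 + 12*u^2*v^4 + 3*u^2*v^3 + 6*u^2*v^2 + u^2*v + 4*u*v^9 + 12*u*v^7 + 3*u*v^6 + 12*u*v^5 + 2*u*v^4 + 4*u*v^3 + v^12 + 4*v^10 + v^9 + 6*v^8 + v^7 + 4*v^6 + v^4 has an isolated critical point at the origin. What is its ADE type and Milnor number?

Type D_{5}, Milnor number mu = 5.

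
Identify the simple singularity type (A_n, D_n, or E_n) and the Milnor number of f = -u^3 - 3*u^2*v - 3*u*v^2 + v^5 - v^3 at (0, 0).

Type E8, Milnor number mu = 8.

The Hessian of f at 0 is [[0, 0], [0, 0]] with rank 0, so corank 2. A Groebner basis of the Jacobian ideal J(f) in C{u,v} is {v^4, u^2 + 2*u*v + v^2}; counting standard monomials gives mu = 8. Corank 2; j^3 = -(u + v)^3 is a perfect cube, so E-series; the 5-jet and mu = 8 give E_8.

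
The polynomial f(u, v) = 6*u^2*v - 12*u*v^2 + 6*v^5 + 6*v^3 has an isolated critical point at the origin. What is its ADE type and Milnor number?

Type D_6, Milnor number mu = 6.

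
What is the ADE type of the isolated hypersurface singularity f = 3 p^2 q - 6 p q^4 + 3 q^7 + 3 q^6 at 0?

D7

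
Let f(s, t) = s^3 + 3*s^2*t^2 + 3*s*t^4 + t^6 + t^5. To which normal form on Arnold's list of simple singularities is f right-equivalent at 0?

The Hessian of f at 0 has rank 0. Corank 2; j^3 = s^3 is a perfect cube, so E-series; the 5-jet and mu = 8 give E_8.

E_{8}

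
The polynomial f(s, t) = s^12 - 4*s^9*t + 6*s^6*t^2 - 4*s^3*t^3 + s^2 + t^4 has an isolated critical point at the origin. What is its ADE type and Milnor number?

Type A_{3}, Milnor number mu = 3.

The Hessian of f at 0 has rank 1. Corank 1: A-series; mu = 3 gives A_3.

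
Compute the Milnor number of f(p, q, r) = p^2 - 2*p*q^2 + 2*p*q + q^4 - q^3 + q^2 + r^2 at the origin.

2

The Hessian of f at 0 has rank 2. Corank 1: A-series; mu = 2 gives A_2.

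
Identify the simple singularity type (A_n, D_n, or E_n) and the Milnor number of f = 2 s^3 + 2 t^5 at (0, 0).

Type E_8, Milnor number mu = 8.

The Hessian of f at 0 has rank 0. Corank 2; j^3 = 2*s^3 is a perfect cube, so E-series; the 5-jet and mu = 8 give E_8.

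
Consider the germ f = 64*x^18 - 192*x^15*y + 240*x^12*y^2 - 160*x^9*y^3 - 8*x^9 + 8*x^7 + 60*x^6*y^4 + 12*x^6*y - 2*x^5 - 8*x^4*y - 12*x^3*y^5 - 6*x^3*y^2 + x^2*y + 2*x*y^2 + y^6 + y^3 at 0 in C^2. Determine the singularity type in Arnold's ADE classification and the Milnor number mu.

The Hessian of f at 0 is [[0, 0], [0, 0]] with rank 0, so corank 2. A Groebner basis of the Jacobian ideal J(f) in C{x,y} is {x*y/2 + y^4 + y^2/2, x^3 - x^2 - 2*x*y + y^3 - y^2, x^2*y + 2*x^2/3 + 4*x*y/3 - y^3 + 2*y^2/3, -x^2/3 + x*y^2 - 2*x*y/3 + y^3 - y^2/3}; counting standard monomials gives mu = 7. Corank 2; j^3 = y*(x + y)^2 has shape L^2 M (L != M), so D-series; mu = 7 gives D_7.

Type D_{7}, Milnor number mu = 7.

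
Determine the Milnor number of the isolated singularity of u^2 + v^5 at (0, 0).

4

The Hessian of f at 0 has rank 1. Corank 1: A-series; mu = 4 gives A_4.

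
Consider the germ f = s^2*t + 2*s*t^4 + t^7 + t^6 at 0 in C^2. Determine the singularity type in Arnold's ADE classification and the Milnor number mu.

The Hessian of f at 0 has rank 0. Corank 2; j^3 = s^2*t has shape L^2 M (L != M), so D-series; mu = 7 gives D_7.

Type D7, Milnor number mu = 7.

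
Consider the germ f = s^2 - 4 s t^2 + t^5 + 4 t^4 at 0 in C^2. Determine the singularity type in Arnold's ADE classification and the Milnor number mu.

Type A_4, Milnor number mu = 4.

The Hessian of f at 0 has rank 1. Corank 1: A-series; mu = 4 gives A_4.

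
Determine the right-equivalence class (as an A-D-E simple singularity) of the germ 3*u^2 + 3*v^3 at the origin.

The Hessian of f at 0 is [[6, 0], [0, 0]] with rank 1, so corank 1. A Groebner basis of the Jacobian ideal J(f) in C{u,v} is {v^2, u}; counting standard monomials gives mu = 2. Corank 1: A-series; mu = 2 gives A_2.

A_2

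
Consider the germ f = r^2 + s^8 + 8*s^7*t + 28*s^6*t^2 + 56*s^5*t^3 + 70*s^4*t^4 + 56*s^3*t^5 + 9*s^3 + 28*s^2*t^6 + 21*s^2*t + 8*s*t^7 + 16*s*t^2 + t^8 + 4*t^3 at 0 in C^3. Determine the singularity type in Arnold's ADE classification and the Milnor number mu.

The Hessian of f at 0 has rank 1. Corank 2; j^3 = (s + t)*(3*s + 2*t)^2 has shape L^2 M (L != M), so D-series; mu = 9 gives D_9.

Type D_{9}, Milnor number mu = 9.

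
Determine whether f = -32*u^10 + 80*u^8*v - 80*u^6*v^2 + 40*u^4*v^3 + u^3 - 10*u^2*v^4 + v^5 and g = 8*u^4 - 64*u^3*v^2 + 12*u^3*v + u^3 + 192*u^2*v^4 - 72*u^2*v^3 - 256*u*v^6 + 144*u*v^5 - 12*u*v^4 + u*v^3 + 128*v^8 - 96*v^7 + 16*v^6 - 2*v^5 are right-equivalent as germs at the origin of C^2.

No.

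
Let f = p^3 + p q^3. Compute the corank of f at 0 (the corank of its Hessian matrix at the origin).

The Hessian at 0 is [[0, 0], [0, 0]] of rank 0; hence corank 2.

2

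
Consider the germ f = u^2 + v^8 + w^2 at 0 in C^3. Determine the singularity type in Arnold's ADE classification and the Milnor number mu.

Type A_7, Milnor number mu = 7.

The Hessian of f at 0 is [[2, 0, 0], [0, 0, 0], [0, 0, 2]] with rank 2, so corank 1. A Groebner basis of the Jacobian ideal J(f) in C{u,v,w} is {v^7, u, w}; counting standard monomials gives mu = 7. Corank 1: A-series; mu = 7 gives A_7.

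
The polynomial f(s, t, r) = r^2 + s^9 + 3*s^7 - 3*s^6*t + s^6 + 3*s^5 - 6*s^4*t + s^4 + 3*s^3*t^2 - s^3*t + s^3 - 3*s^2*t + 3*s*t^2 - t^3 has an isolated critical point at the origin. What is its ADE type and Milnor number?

Type E_7, Milnor number mu = 7.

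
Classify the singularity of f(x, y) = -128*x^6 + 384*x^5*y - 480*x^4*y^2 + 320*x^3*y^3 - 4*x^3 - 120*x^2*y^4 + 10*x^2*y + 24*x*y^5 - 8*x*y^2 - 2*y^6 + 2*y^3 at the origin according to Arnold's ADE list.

The Hessian of f at 0 has rank 0. Corank 2; j^3 = -2*(x - y)^2*(2*x - y) has shape L^2 M (L != M), so D-series; mu = 7 gives D_7.

D_7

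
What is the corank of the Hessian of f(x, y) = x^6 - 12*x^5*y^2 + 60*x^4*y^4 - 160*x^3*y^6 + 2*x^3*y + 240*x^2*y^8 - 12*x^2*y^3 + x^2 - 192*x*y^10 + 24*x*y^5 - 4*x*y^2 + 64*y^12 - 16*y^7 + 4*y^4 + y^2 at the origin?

Hessian at 0 has rank 2.

0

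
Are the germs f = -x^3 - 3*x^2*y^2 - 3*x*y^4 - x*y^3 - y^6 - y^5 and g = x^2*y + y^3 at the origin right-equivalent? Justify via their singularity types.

No.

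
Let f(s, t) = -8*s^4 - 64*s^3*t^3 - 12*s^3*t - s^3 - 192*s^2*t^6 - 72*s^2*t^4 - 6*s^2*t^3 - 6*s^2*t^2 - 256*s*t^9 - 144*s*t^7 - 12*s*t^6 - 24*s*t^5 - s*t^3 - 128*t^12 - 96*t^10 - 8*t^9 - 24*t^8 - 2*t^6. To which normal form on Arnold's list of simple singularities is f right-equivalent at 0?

E_{7}

The Hessian of f at 0 is [[0, 0], [0, 0]] with rank 0, so corank 2. A Groebner basis of the Jacobian ideal J(f) in C{s,t} is {3*s^2/4 + t^4 + t^3/4, s^3, s^2*t - s^2/4 - t^3/12, s^2 + s*t^2 + t^3/3}; counting standard monomials gives mu = 7. Corank 2; j^3 = -s^3 is a perfect cube, so E-series; the 4-jet and mu = 7 give E_7.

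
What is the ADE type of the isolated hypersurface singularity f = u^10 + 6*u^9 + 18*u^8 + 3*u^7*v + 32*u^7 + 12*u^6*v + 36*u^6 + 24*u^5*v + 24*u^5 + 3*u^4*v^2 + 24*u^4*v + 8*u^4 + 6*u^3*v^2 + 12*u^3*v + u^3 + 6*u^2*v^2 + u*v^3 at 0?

E_{7}

The Hessian of f at 0 is [[0, 0], [0, 0]] with rank 0, so corank 2. A Groebner basis of the Jacobian ideal J(f) in C{u,v} is {3*u^2/4 + v^4 + v^3/4, u^3, u^2*v - u^2/4 - v^3/12, u^2 + u*v^2 + v^3/3}; counting standard monomials gives mu = 7. Corank 2; j^3 = u^3 is a perfect cube, so E-series; the 4-jet and mu = 7 give E_7.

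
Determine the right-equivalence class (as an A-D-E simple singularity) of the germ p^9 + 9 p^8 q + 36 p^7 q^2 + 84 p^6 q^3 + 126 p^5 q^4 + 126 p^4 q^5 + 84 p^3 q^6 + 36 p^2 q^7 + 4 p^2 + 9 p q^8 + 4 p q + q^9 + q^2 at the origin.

A_{8}

The Hessian of f at 0 has rank 1. Corank 1: A-series; mu = 8 gives A_8.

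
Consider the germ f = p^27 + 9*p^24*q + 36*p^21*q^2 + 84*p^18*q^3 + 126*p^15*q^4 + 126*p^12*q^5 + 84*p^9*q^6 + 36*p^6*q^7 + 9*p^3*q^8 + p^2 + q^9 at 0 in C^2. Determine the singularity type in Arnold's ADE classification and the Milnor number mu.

The Hessian of f at 0 has rank 1. Corank 1: A-series; mu = 8 gives A_8.

Type A8, Milnor number mu = 8.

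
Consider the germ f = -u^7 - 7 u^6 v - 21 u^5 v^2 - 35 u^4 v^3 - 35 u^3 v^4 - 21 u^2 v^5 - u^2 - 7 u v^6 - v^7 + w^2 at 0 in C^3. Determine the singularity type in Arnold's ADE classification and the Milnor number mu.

Type A6, Milnor number mu = 6.

The Hessian of f at 0 is [[-2, 0, 0], [0, 0, 0], [0, 0, 2]] with rank 2, so corank 1. A Groebner basis of the Jacobian ideal J(f) in C{u,v,w} is {v^6, u, w}; counting standard monomials gives mu = 6. Corank 1: A-series; mu = 6 gives A_6.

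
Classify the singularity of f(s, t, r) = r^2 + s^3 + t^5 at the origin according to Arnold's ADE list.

The Hessian of f at 0 has rank 1. Corank 2; j^3 = s^3 is a perfect cube, so E-series; the 5-jet and mu = 8 give E_8.

E_8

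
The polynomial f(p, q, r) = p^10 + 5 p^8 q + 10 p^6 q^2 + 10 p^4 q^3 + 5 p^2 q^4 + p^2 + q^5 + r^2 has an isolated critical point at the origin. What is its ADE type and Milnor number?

Type A4, Milnor number mu = 4.

The Hessian of f at 0 has rank 2. Corank 1: A-series; mu = 4 gives A_4.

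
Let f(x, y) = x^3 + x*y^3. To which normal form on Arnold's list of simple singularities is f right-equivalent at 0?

The Hessian of f at 0 has rank 0. Corank 2; j^3 = x^3 is a perfect cube, so E-series; the 4-jet and mu = 7 give E_7.

E_7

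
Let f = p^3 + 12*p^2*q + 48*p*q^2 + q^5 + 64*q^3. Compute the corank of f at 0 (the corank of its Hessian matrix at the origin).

The Hessian at 0 is [[0, 0], [0, 0]] of rank 0; hence corank 2.

2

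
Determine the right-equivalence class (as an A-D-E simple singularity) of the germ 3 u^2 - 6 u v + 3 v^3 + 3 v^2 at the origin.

A_{2}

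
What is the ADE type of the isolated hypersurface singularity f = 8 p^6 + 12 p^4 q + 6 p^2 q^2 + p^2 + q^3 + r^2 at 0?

The Hessian of f at 0 has rank 2. Corank 1: A-series; mu = 2 gives A_2.

A_{2}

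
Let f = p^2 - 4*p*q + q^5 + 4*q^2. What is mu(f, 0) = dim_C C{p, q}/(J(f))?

The Hessian of f at 0 has rank 1. Corank 1: A-series; mu = 4 gives A_4.

4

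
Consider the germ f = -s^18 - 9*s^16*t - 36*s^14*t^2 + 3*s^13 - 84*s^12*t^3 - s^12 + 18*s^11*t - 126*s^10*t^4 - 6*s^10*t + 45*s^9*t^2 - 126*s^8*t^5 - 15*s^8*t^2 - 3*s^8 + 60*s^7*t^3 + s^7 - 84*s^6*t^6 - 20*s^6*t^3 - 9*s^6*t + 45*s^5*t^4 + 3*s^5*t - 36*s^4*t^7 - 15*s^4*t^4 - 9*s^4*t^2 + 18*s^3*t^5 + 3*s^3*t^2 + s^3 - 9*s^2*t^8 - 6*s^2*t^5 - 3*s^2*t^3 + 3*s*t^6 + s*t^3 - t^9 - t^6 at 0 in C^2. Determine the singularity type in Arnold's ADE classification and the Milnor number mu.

Type E_{7}, Milnor number mu = 7.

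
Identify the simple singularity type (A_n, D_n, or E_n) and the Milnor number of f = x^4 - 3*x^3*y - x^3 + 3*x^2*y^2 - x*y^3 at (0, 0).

Type E_7, Milnor number mu = 7.

The Hessian of f at 0 has rank 0. Corank 2; j^3 = -x^3 is a perfect cube, so E-series; the 4-jet and mu = 7 give E_7.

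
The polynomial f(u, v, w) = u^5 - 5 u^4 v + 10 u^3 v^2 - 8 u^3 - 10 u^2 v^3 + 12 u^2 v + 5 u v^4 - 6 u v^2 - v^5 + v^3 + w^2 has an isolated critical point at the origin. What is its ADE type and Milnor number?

The Hessian of f at 0 has rank 1. Corank 2; j^3 = -(2*u - v)^3 is a perfect cube, so E-series; the 5-jet and mu = 8 give E_8.

Type E8, Milnor number mu = 8.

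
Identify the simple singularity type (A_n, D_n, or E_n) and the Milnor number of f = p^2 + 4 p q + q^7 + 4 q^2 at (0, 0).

Type A_{6}, Milnor number mu = 6.

The Hessian of f at 0 is [[2, 4], [4, 8]] with rank 1, so corank 1. A Groebner basis of the Jacobian ideal J(f) in C{p,q} is {q^6, p + 2*q}; counting standard monomials gives mu = 6. Corank 1: A-series; mu = 6 gives A_6.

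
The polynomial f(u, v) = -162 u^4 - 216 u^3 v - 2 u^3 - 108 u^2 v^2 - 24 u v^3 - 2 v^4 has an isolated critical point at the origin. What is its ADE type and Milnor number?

The Hessian of f at 0 has rank 0. Corank 2; j^3 = -2*u^3 is a perfect cube, so E-series; the 4-jet and mu = 6 give E_6.

Type E6, Milnor number mu = 6.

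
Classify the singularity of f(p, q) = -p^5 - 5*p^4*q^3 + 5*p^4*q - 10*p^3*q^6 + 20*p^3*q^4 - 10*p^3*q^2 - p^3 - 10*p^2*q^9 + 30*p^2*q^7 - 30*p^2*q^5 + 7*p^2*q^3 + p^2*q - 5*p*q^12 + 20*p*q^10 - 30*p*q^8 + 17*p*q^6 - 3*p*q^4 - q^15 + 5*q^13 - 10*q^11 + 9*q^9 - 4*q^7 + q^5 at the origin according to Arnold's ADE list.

D_{6}

The Hessian of f at 0 has rank 0. Corank 2; j^3 = -p^2*(p - q) has shape L^2 M (L != M), so D-series; mu = 6 gives D_6.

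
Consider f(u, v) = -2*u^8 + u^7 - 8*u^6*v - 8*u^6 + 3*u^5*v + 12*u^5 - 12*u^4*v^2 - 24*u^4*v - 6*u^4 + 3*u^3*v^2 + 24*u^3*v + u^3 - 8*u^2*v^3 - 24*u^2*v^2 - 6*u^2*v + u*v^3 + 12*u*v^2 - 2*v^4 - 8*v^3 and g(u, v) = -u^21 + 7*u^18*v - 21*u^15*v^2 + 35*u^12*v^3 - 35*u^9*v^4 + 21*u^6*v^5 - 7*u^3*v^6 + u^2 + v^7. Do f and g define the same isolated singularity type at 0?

No.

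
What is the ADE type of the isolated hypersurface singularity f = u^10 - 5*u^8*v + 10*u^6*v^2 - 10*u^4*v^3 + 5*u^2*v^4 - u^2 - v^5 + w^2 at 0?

The Hessian of f at 0 is [[-2, 0, 0], [0, 0, 0], [0, 0, 2]] with rank 2, so corank 1. A Groebner basis of the Jacobian ideal J(f) in C{u,v,w} is {v^4, u, w}; counting standard monomials gives mu = 4. Corank 1: A-series; mu = 4 gives A_4.

A4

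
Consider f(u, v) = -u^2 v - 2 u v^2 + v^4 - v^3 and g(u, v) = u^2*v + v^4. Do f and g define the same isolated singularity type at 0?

The Hessian of f at 0 is [[0, 0], [0, 0]] with rank 0, so corank 2. A Groebner basis of the Jacobian ideal J(f) in C{u,v} is {u^3 + u^2/4 - v^2/4, -u^2/4 + v^3 + v^2/4, u*v + v^2}; counting standard monomials gives mu = 5. Corank 2; j^3 = -v*(u + v)^2 has shape L^2 M (L != M), so D-series; mu = 5 gives D_5. The Hessian of g at 0 is [[0, 0], [0, 0]] with rank 0, so corank 2. A Groebner basis of the Jacobian ideal J(g) in C{u,v} is {u^3, u^2/4 + v^3, u*v}; counting standard monomials gives mu = 5. Corank 2; j^3 = u^2*v has shape L^2 M (L != M), so D-series; mu = 5 gives D_5. Both have type D_5, hence right-equivalent.

Yes.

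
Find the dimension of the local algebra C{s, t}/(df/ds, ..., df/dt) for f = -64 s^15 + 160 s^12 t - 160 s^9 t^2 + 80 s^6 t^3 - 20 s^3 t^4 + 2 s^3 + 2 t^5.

The Hessian of f at 0 is [[0, 0], [0, 0]] with rank 0, so corank 2. A Groebner basis of the Jacobian ideal J(f) in C{s,t} is {t^4, s^2}; counting standard monomials gives mu = 8. Corank 2; j^3 = 2*s^3 is a perfect cube, so E-series; the 5-jet and mu = 8 give E_8.

8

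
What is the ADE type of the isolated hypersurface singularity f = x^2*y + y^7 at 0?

D_8

The Hessian of f at 0 has rank 0. Corank 2; j^3 = x^2*y has shape L^2 M (L != M), so D-series; mu = 8 gives D_8.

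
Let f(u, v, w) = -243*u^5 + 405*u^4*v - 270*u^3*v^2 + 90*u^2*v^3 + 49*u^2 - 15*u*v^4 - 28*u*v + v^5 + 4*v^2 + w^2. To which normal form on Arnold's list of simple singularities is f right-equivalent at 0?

A4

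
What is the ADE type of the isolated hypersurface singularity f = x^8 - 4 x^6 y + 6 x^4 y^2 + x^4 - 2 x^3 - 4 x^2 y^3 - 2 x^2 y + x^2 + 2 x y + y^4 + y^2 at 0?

The Hessian of f at 0 is [[2, 2], [2, 2]] with rank 1, so corank 1. A Groebner basis of the Jacobian ideal J(f) in C{x,y} is {x^2 - x - y, x*y + x + y, -x + y^2 - y}; counting standard monomials gives mu = 3. Corank 1: A-series; mu = 3 gives A_3.

A_{3}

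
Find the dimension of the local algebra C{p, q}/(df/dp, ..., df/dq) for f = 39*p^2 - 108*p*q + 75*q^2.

The Hessian of f at 0 is [[78, -108], [-108, 150]] with rank 2, so corank 0. A Groebner basis of the Jacobian ideal J(f) in C{p,q} is {p, q}; counting standard monomials gives mu = 1. Corank 0: nondegenerate Morse point, so A_1.

1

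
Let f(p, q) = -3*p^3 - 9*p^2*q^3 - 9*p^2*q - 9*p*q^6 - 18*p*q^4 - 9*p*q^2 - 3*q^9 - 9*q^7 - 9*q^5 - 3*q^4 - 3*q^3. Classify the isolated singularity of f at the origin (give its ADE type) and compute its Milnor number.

Type E_6, Milnor number mu = 6.

The Hessian of f at 0 has rank 0. Corank 2; j^3 = -3*(p + q)^3 is a perfect cube, so E-series; the 4-jet and mu = 6 give E_6.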